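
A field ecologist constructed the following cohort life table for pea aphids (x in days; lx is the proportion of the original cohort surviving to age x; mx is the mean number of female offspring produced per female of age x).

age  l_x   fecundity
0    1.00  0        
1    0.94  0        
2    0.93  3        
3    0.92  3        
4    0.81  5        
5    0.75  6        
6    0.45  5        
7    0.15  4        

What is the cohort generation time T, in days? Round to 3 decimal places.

4.145

lx·mx: 0, 0, 2.79, 2.76, 4.05, 4.5, 2.25, 0.6 → R0 = 16.95
x·lx·mx: 0, 0, 5.58, 8.28, 16.2, 22.5, 13.5, 4.2 → Σ = 70.26
T = 70.26 / 16.95 = 4.145133… → 4.145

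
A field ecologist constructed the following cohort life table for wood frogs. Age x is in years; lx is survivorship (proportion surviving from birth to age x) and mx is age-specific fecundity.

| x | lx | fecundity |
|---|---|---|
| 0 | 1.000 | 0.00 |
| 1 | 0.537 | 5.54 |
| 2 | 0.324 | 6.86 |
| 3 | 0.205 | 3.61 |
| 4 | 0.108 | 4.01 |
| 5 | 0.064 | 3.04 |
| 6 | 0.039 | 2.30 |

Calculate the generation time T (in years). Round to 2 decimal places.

lx·mx: 0, 2.97498, 2.22264, 0.74005, 0.43308, 0.19456, 0.0897 → R0 = 6.65501
x·lx·mx: 0, 2.97498, 4.44528, 2.22015, 1.73232, 0.9728, 0.5382 → Σ = 12.88373
T = 12.88373 / 6.65501 = 1.935944… → 1.94

1.94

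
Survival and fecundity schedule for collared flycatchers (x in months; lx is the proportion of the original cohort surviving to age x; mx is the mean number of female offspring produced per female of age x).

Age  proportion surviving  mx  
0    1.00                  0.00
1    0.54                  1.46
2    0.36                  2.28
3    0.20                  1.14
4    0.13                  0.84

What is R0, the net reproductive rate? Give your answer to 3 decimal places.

1.946

lx·mx by age: 0, 0.7884, 0.8208, 0.228, 0.1092
R0 = Σ lx·mx = 1.9464 → 1.946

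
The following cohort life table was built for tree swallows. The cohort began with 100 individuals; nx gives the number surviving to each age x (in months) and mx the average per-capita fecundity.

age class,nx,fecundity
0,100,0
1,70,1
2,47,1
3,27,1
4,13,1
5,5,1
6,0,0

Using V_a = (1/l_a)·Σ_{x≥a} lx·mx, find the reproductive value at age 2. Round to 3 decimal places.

lx = nx/n0 = nx/100: 1, 0.7, 0.47, 0.27, 0.13, 0.05, 0
lx·mx for x ≥ 2: 0.47, 0.27, 0.13, 0.05, 0 → sum = 0.92
V_2 = 0.92 / l_2 = 0.92 / 0.47 = 1.957447… → 1.957

1.957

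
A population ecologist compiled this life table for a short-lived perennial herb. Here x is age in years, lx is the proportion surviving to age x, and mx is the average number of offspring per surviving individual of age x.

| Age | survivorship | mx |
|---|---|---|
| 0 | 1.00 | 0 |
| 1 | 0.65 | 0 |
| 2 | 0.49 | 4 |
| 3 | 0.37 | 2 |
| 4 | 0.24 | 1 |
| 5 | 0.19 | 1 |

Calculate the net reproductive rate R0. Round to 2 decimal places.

lx·mx by age: 0, 0, 1.96, 0.74, 0.24, 0.19
R0 = Σ lx·mx = 3.13 → 3.13

3.13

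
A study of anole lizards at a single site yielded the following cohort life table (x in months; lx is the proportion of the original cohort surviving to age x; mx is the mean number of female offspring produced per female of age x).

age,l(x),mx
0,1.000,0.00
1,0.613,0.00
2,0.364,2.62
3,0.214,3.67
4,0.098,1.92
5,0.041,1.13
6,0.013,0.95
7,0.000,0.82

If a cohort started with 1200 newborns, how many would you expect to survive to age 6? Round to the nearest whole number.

Expected survivors = N0 · l_6 = 1200 × 0.013 = 15.6 → 16

16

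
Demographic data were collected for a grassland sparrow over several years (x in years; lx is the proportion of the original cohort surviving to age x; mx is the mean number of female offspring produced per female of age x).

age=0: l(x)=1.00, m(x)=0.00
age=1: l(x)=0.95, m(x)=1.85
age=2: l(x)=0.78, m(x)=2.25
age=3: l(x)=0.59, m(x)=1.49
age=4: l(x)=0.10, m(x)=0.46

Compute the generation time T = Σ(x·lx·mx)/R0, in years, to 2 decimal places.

lx·mx: 0, 1.7575, 1.755, 0.8791, 0.046 → R0 = 4.4376
x·lx·mx: 0, 1.7575, 3.51, 2.6373, 0.184 → Σ = 8.0888
T = 8.0888 / 4.4376 = 1.822787… → 1.82

1.82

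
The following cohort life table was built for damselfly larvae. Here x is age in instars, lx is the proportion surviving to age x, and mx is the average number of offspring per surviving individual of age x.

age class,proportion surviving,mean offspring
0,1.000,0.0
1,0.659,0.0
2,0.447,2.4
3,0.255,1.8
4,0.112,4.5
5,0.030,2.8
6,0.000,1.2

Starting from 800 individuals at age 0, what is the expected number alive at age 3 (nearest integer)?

204

Expected survivors = N0 · l_3 = 800 × 0.255 = 204 → 204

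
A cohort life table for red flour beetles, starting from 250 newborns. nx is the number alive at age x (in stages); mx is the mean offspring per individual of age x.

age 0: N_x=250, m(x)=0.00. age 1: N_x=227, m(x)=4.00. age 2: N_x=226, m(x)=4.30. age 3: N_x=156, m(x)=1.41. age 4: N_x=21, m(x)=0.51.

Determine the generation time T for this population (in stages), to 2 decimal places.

lx = nx/n0 = nx/250: 1, 0.908, 0.904, 0.624, 0.084
lx·mx: 0, 3.632, 3.8872, 0.87984, 0.04284 → R0 = 8.44188
x·lx·mx: 0, 3.632, 7.7744, 2.63952, 0.17136 → Σ = 14.21728
T = 14.21728 / 8.44188 = 1.684137… → 1.68

1.68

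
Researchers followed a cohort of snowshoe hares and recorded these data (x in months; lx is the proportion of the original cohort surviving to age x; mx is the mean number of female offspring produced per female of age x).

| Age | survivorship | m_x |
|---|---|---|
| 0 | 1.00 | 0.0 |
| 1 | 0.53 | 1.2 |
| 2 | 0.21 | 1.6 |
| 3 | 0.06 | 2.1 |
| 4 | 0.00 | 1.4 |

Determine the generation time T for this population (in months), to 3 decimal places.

lx·mx: 0, 0.636, 0.336, 0.126, 0 → R0 = 1.098
x·lx·mx: 0, 0.636, 0.672, 0.378, 0 → Σ = 1.686
T = 1.686 / 1.098 = 1.535519… → 1.536

1.536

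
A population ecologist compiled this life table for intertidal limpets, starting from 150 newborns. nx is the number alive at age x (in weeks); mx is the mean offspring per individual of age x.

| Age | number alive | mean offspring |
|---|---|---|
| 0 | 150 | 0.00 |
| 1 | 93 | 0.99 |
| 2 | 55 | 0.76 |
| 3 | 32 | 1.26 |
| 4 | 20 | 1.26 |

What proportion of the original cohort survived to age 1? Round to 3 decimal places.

l_1 = n_1/n_0 = 93/150 = 0.62 → 0.620

0.620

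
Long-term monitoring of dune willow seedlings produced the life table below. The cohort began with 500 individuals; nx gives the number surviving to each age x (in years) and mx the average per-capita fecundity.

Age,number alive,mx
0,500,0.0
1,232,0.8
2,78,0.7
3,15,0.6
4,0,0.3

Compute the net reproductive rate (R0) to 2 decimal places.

0.50

lx = nx/n0 = nx/500: 1, 0.464, 0.156, 0.03, 0
lx·mx by age: 0, 0.3712, 0.1092, 0.018, 0
R0 = Σ lx·mx = 0.4984 → 0.50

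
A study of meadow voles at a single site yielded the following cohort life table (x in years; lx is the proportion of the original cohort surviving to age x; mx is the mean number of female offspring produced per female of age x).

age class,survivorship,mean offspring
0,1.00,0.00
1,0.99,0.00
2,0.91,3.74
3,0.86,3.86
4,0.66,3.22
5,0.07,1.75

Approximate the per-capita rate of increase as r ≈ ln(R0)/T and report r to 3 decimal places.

R0 = Σ lx·mx = 0 + 0 + 3.4034 + 3.3196 + 2.1252 + 0.1225 = 8.9707
Σ x·lx·mx = 25.8789; T = 25.8789/8.9707 = 2.88483…
r ≈ ln(R0)/T = ln(8.9707)/2.88483… = 0.76052… → 0.761

0.761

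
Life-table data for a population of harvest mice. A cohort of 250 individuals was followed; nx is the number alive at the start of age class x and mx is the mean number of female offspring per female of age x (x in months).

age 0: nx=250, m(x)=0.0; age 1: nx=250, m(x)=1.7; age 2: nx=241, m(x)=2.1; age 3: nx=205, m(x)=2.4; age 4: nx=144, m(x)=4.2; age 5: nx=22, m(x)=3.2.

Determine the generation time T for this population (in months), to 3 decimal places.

lx = nx/n0 = nx/250: 1, 1, 0.964, 0.82, 0.576, 0.088
lx·mx: 0, 1.7, 2.0244, 1.968, 2.4192, 0.2816 → R0 = 8.3932
x·lx·mx: 0, 1.7, 4.0488, 5.904, 9.6768, 1.408 → Σ = 22.7376
T = 22.7376 / 8.3932 = 2.70905… → 2.709

2.709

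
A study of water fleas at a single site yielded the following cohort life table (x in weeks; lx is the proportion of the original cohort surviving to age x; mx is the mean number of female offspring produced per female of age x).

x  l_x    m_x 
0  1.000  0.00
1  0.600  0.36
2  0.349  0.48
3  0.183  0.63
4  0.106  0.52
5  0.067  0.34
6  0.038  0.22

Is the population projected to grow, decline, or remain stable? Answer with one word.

R0 = Σ lx·mx = 0 + 0.216 + 0.16752 + 0.11529 + 0.05512 + 0.02278 + 0.00836 = 0.58507
R0 < 1, so the population is declining.

declining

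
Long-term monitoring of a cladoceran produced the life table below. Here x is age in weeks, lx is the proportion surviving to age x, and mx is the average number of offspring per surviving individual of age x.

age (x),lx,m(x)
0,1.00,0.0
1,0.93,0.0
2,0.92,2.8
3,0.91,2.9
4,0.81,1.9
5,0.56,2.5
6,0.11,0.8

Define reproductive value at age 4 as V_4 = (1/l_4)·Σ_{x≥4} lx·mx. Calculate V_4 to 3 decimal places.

lx·mx for x ≥ 4: 1.539, 1.4, 0.088 → sum = 3.027
V_4 = 3.027 / l_4 = 3.027 / 0.81 = 3.737037… → 3.737

3.737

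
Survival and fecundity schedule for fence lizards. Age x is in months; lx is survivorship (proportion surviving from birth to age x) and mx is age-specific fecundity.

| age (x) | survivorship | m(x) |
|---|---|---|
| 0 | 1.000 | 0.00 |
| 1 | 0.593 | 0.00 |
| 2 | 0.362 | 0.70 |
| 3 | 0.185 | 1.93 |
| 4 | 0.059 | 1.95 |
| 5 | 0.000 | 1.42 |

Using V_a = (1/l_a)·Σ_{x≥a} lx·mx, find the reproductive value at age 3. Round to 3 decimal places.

2.552

lx·mx for x ≥ 3: 0.35705, 0.11505, 0 → sum = 0.4721
V_3 = 0.4721 / l_3 = 0.4721 / 0.185 = 2.551892… → 2.552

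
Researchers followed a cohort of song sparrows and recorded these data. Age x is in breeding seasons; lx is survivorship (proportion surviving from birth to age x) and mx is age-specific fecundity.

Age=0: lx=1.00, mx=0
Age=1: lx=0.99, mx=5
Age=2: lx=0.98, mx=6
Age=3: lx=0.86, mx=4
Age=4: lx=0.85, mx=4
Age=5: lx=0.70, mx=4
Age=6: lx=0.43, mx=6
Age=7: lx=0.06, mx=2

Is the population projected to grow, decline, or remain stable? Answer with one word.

growing

R0 = Σ lx·mx = 0 + 4.95 + 5.88 + 3.44 + 3.4 + 2.8 + 2.58 + 0.12 = 23.17
R0 > 1, so the population is growing.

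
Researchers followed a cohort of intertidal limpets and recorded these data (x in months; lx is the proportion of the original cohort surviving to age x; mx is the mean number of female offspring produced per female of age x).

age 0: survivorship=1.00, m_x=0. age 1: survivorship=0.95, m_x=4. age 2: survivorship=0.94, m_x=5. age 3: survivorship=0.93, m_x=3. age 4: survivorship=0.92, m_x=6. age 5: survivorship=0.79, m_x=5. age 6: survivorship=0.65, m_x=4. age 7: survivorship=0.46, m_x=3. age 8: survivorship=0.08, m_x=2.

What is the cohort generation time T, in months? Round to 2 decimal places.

lx·mx: 0, 3.8, 4.7, 2.79, 5.52, 3.95, 2.6, 1.38, 0.16 → R0 = 24.9
x·lx·mx: 0, 3.8, 9.4, 8.37, 22.08, 19.75, 15.6, 9.66, 1.28 → Σ = 89.94
T = 89.94 / 24.9 = 3.612048… → 3.61

3.61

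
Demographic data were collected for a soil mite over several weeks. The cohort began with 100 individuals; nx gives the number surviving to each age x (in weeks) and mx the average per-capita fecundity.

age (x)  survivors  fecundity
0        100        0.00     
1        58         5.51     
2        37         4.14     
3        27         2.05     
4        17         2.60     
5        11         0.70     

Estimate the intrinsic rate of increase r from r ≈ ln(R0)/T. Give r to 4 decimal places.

lx = nx/n0 = nx/100: 1, 0.58, 0.37, 0.27, 0.17, 0.11
R0 = Σ lx·mx = 0 + 3.1958 + 1.5318 + 0.5535 + 0.442 + 0.077 = 5.8001
Σ x·lx·mx = 10.0729; T = 10.0729/5.8001 = 1.73668…
r ≈ ln(R0)/T = ln(5.8001)/1.73668… = 1.012206… → 1.0122

1.0122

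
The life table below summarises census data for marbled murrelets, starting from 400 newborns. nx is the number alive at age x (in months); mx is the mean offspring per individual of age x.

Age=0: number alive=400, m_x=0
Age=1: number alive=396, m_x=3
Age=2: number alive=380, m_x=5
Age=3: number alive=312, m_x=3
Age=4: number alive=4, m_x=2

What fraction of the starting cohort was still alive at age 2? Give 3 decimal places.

0.950

l_2 = n_2/n_0 = 380/400 = 0.95 → 0.950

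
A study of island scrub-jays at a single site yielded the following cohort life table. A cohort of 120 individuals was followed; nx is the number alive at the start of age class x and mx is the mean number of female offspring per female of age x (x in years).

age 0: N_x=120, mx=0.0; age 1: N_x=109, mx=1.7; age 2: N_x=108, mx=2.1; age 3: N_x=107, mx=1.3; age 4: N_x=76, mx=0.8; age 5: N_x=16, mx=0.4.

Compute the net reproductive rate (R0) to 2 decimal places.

lx = nx/n0 = nx/120: 1, 0.90833…, 0.9, 0.89167…, 0.63333…, 0.13333…
lx·mx by age: 0, 1.544167…, 1.89, 1.159167…, 0.506667…, 0.053333…
R0 = Σ lx·mx = 5.153333… → 5.15

5.15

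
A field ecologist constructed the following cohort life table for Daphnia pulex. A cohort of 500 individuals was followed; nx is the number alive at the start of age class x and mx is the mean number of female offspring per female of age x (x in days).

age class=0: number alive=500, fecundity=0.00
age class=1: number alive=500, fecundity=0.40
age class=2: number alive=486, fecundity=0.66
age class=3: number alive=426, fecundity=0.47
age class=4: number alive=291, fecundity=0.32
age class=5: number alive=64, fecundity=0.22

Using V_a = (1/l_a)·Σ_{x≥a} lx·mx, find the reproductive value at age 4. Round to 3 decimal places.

0.368

lx = nx/n0 = nx/500: 1, 1, 0.972, 0.852, 0.582, 0.128
lx·mx for x ≥ 4: 0.18624, 0.02816 → sum = 0.2144
V_4 = 0.2144 / l_4 = 0.2144 / 0.582 = 0.368385… → 0.368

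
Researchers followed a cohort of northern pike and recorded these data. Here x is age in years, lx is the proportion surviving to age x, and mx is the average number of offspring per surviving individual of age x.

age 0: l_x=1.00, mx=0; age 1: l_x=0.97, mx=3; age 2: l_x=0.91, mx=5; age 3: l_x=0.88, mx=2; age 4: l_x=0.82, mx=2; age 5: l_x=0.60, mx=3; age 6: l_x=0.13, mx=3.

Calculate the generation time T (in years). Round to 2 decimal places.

lx·mx: 0, 2.91, 4.55, 1.76, 1.64, 1.8, 0.39 → R0 = 13.05
x·lx·mx: 0, 2.91, 9.1, 5.28, 6.56, 9, 2.34 → Σ = 35.19
T = 35.19 / 13.05 = 2.696552… → 2.70

2.70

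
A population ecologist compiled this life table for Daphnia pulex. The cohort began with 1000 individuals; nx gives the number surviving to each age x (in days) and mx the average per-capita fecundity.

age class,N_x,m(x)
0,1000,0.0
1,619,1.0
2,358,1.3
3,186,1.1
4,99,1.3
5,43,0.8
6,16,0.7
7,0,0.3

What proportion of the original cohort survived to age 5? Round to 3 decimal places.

0.043

l_5 = n_5/n_0 = 43/1000 = 0.043 → 0.043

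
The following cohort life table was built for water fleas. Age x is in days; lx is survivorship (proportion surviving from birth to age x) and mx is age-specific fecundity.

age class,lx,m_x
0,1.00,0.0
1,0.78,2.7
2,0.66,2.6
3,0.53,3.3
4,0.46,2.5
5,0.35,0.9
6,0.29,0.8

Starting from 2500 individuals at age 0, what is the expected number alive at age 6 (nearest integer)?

725

Expected survivors = N0 · l_6 = 2500 × 0.29 = 725 → 725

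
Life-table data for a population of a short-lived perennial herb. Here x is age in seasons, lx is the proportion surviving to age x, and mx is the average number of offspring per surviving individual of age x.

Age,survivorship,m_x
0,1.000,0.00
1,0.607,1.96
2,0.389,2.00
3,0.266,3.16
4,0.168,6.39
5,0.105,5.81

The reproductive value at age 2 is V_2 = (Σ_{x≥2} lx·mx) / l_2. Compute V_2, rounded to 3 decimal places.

lx·mx for x ≥ 2: 0.778, 0.84056, 1.07352, 0.61005 → sum = 3.30213
V_2 = 3.30213 / l_2 = 3.30213 / 0.389 = 8.488766… → 8.489

8.489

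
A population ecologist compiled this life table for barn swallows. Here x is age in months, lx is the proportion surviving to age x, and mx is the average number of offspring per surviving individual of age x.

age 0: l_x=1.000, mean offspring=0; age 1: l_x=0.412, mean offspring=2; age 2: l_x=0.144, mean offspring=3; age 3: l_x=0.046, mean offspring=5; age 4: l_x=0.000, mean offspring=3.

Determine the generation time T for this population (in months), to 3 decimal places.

lx·mx: 0, 0.824, 0.432, 0.23, 0 → R0 = 1.486
x·lx·mx: 0, 0.824, 0.864, 0.69, 0 → Σ = 2.378
T = 2.378 / 1.486 = 1.600269… → 1.600

1.600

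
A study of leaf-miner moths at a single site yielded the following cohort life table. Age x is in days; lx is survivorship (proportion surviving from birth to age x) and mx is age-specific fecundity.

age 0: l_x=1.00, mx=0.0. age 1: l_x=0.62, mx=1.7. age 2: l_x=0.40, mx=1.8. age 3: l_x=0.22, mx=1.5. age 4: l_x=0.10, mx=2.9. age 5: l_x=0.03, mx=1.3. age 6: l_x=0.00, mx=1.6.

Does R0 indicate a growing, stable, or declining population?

R0 = Σ lx·mx = 0 + 1.054 + 0.72 + 0.33 + 0.29 + 0.039 + 0 = 2.433
R0 > 1, so the population is growing.

growing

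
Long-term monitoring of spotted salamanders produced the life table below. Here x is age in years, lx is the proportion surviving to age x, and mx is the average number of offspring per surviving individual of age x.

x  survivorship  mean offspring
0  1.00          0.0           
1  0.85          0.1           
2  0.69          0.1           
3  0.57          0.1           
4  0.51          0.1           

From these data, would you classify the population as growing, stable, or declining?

declining

R0 = Σ lx·mx = 0 + 0.085 + 0.069 + 0.057 + 0.051 = 0.262
R0 < 1, so the population is declining.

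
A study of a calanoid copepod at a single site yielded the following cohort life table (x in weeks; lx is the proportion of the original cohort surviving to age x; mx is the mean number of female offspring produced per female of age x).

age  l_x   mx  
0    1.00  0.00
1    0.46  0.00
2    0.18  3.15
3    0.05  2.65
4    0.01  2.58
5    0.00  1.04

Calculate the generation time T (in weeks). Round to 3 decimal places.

2.254

lx·mx: 0, 0, 0.567, 0.1325, 0.0258, 0 → R0 = 0.7253
x·lx·mx: 0, 0, 1.134, 0.3975, 0.1032, 0 → Σ = 1.6347
T = 1.6347 / 0.7253 = 2.253826… → 2.254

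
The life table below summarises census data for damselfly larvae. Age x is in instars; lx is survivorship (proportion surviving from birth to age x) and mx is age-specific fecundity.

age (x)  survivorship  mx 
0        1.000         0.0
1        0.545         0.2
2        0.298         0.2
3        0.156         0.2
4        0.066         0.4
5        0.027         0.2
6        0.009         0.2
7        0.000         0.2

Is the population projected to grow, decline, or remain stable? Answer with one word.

R0 = Σ lx·mx = 0 + 0.109 + 0.0596 + 0.0312 + 0.0264 + 0.0054 + 0.0018 + 0 = 0.2334
R0 < 1, so the population is declining.

declining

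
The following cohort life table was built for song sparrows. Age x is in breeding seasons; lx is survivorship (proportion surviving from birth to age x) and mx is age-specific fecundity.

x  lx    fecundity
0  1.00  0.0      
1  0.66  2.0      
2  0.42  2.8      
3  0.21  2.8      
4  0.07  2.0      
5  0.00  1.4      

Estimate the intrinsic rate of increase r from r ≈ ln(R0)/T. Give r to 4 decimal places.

0.6294

R0 = Σ lx·mx = 0 + 1.32 + 1.176 + 0.588 + 0.14 + 0 = 3.224
Σ x·lx·mx = 5.996; T = 5.996/3.224 = 1.8598…
r ≈ ln(R0)/T = ln(3.224)/1.8598… = 0.629434… → 0.6294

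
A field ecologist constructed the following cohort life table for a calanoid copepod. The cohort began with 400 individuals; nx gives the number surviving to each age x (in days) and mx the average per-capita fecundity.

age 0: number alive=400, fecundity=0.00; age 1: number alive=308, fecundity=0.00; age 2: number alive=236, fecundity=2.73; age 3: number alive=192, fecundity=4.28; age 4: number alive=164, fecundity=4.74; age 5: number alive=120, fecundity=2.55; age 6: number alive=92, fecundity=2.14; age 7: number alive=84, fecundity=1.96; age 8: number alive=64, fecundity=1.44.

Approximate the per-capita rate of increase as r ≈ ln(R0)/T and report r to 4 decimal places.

0.5281

lx = nx/n0 = nx/400: 1, 0.77, 0.59, 0.48, 0.41, 0.3, 0.23, 0.21, 0.16
R0 = Σ lx·mx = 0 + 0 + 1.6107 + 2.0544 + 1.9434 + 0.765 + 0.4922 + 0.4116 + 0.2304 = 7.5077
Σ x·lx·mx = 28.6608; T = 28.6608/7.5077 = 3.81752…
r ≈ ln(R0)/T = ln(7.5077)/3.81752… = 0.528073… → 0.5281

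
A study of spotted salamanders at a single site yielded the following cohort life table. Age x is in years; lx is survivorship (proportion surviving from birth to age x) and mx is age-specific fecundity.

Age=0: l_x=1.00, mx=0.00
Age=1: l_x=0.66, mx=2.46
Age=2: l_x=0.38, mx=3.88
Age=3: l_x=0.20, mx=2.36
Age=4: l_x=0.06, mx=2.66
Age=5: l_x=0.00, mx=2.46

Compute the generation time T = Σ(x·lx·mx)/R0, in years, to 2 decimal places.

1.78

lx·mx: 0, 1.6236, 1.4744, 0.472, 0.1596, 0 → R0 = 3.7296
x·lx·mx: 0, 1.6236, 2.9488, 1.416, 0.6384, 0 → Σ = 6.6268
T = 6.6268 / 3.7296 = 1.776813… → 1.78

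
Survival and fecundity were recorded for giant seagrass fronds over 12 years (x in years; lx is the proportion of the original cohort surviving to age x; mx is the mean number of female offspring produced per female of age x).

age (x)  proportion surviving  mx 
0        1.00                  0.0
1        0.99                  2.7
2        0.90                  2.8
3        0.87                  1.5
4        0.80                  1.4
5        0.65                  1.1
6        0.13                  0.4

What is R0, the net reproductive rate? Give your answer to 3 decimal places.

lx·mx by age: 0, 2.673, 2.52, 1.305, 1.12, 0.715, 0.052
R0 = Σ lx·mx = 8.385 → 8.385

8.385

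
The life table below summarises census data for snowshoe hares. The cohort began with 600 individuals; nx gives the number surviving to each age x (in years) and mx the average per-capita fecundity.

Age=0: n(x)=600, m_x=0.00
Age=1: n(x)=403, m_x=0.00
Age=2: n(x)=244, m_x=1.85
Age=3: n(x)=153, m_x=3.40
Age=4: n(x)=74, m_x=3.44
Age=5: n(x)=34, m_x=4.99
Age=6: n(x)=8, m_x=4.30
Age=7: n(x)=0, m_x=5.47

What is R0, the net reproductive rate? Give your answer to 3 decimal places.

2.384

lx = nx/n0 = nx/600: 1, 0.67167…, 0.40667…, 0.255, 0.12333…, 0.05667…, 0.01333…, 0
lx·mx by age: 0, 0, 0.752333…, 0.867, 0.424267…, 0.282767…, 0.057333…, 0
R0 = Σ lx·mx = 2.3837… → 2.384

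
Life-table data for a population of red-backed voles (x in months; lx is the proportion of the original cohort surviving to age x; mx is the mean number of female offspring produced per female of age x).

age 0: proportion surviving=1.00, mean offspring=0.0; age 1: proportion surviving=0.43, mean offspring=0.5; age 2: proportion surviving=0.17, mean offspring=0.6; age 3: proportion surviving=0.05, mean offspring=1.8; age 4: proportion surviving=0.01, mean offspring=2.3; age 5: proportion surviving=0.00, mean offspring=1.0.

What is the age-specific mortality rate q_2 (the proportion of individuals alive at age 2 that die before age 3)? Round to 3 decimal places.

0.706

q_2 = (l_2 − l_3) / l_2 = (0.17 − 0.05) / 0.17
     = 0.12 / 0.17 = 0.705882… → 0.706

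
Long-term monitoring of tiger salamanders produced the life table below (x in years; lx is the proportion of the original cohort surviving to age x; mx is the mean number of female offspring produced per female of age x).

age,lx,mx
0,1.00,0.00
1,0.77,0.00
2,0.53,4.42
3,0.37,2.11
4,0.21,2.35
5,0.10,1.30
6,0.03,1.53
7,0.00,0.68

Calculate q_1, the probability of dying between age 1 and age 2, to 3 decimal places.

q_1 = (l_1 − l_2) / l_1 = (0.77 − 0.53) / 0.77
     = 0.24 / 0.77 = 0.311688… → 0.312

0.312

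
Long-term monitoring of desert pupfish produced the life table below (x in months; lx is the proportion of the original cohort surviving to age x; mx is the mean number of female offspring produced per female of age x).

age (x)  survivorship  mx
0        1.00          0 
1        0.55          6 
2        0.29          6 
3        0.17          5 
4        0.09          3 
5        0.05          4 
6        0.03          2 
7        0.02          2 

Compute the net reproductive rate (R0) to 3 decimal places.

lx·mx by age: 0, 3.3, 1.74, 0.85, 0.27, 0.2, 0.06, 0.04
R0 = Σ lx·mx = 6.46 → 6.460

6.460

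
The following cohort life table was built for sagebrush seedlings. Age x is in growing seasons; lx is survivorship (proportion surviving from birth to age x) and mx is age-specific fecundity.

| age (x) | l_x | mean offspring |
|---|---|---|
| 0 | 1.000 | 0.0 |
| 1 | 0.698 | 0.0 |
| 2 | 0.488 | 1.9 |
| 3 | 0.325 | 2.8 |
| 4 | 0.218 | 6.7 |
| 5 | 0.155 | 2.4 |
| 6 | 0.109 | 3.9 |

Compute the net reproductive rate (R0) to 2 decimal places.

4.09

lx·mx by age: 0, 0, 0.9272, 0.91, 1.4606, 0.372, 0.4251
R0 = Σ lx·mx = 4.0949 → 4.09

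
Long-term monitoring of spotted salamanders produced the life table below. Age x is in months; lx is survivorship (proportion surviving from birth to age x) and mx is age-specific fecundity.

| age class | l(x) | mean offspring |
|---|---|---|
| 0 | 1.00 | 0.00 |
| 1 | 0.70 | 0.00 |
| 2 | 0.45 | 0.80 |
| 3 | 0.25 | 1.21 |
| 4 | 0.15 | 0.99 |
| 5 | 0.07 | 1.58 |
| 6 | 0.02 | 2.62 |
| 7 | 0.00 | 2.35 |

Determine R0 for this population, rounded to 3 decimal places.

lx·mx by age: 0, 0, 0.36, 0.3025, 0.1485, 0.1106, 0.0524, 0
R0 = Σ lx·mx = 0.974 → 0.974

0.974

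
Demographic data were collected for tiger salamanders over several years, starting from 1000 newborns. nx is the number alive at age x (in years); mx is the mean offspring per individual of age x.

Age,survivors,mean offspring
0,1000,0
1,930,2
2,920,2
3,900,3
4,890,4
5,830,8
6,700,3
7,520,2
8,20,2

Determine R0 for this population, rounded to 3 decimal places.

19.780

lx = nx/n0 = nx/1000: 1, 0.93, 0.92, 0.9, 0.89, 0.83, 0.7, 0.52, 0.02
lx·mx by age: 0, 1.86, 1.84, 2.7, 3.56, 6.64, 2.1, 1.04, 0.04
R0 = Σ lx·mx = 19.78 → 19.780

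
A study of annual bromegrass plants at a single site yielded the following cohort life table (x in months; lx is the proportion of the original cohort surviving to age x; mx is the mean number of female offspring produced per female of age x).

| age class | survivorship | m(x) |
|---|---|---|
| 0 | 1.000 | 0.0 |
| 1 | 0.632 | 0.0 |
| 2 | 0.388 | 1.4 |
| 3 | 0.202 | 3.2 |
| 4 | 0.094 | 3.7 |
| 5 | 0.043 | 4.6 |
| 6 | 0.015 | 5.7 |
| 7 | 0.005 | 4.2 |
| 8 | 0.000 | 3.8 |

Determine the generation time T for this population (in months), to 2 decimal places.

3.29

lx·mx: 0, 0, 0.5432, 0.6464, 0.3478, 0.1978, 0.0855, 0.021, 0 → R0 = 1.8417
x·lx·mx: 0, 0, 1.0864, 1.9392, 1.3912, 0.989, 0.513, 0.147, 0 → Σ = 6.0658
T = 6.0658 / 1.8417 = 3.293587… → 3.29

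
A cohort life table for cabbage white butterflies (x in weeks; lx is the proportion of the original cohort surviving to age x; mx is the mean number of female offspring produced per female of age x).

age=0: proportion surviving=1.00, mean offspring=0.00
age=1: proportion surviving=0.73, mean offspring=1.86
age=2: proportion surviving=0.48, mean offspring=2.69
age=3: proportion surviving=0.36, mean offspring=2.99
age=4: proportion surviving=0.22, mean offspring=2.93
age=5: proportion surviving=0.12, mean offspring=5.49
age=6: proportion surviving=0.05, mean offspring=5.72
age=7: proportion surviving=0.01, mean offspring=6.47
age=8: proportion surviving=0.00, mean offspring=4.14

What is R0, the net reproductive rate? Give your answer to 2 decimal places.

5.38

lx·mx by age: 0, 1.3578, 1.2912, 1.0764, 0.6446, 0.6588, 0.286, 0.0647, 0
R0 = Σ lx·mx = 5.3795 → 5.38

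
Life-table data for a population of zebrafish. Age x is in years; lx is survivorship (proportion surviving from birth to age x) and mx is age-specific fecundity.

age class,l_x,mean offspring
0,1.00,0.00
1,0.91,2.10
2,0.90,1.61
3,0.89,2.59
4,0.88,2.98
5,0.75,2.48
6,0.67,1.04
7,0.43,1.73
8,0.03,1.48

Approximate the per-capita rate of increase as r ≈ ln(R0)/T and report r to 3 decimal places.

R0 = Σ lx·mx = 0 + 1.911 + 1.449 + 2.3051 + 2.6224 + 1.86 + 0.6968 + 0.7439 + 0.0444 = 11.6326
Σ x·lx·mx = 41.2572; T = 41.2572/11.6326 = 3.54669…
r ≈ ln(R0)/T = ln(11.6326)/3.54669… = 0.69186… → 0.692

0.692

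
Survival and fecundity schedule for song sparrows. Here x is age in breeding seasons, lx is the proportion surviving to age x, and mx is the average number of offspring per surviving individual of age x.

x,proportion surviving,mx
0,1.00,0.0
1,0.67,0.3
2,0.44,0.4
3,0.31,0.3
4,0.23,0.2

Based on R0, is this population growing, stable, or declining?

declining

R0 = Σ lx·mx = 0 + 0.201 + 0.176 + 0.093 + 0.046 = 0.516
R0 < 1, so the population is declining.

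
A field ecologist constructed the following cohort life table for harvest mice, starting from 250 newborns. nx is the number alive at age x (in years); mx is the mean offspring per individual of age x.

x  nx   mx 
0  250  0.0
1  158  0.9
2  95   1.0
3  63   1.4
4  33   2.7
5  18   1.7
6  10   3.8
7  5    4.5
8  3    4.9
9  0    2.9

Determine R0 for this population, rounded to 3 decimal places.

2.081

lx = nx/n0 = nx/250: 1, 0.632, 0.38, 0.252, 0.132, 0.072, 0.04, 0.02, 0.012, 0
lx·mx by age: 0, 0.5688, 0.38, 0.3528, 0.3564, 0.1224, 0.152, 0.09, 0.0588, 0
R0 = Σ lx·mx = 2.0812 → 2.081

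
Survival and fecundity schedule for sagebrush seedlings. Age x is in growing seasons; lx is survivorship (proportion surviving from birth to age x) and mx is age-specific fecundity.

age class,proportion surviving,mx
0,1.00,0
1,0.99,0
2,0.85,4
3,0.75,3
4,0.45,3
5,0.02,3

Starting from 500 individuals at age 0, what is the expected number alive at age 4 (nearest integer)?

225

Expected survivors = N0 · l_4 = 500 × 0.45 = 225 → 225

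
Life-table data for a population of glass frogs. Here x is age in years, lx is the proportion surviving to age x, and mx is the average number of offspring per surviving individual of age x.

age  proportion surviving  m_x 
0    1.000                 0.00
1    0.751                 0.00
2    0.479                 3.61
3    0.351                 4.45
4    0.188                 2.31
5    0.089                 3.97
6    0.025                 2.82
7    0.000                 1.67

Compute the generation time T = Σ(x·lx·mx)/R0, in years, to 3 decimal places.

2.909

lx·mx: 0, 0, 1.72919, 1.56195, 0.43428, 0.35333, 0.0705, 0 → R0 = 4.14925
x·lx·mx: 0, 0, 3.45838, 4.68585, 1.73712, 1.76665, 0.423, 0 → Σ = 12.071
T = 12.071 / 4.14925 = 2.9092… → 2.909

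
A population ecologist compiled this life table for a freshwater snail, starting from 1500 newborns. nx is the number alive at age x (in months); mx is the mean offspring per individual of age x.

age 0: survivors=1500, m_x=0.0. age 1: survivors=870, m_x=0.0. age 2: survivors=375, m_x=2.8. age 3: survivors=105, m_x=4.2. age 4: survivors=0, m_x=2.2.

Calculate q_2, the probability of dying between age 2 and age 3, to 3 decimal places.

lx = nx/n0 = nx/1500: 1, 0.58, 0.25, 0.07, 0
q_2 = (l_2 − l_3) / l_2 = (0.25 − 0.07) / 0.25
     = 0.18 / 0.25 = 0.72 → 0.720

0.720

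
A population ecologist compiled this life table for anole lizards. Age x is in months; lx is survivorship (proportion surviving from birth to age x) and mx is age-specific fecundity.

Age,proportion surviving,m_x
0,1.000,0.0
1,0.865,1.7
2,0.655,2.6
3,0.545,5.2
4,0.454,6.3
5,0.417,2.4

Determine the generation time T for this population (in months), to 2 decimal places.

lx·mx: 0, 1.4705, 1.703, 2.834, 2.8602, 1.0008 → R0 = 9.8685
x·lx·mx: 0, 1.4705, 3.406, 8.502, 11.4408, 5.004 → Σ = 29.8233
T = 29.8233 / 9.8685 = 3.02207… → 3.02

3.02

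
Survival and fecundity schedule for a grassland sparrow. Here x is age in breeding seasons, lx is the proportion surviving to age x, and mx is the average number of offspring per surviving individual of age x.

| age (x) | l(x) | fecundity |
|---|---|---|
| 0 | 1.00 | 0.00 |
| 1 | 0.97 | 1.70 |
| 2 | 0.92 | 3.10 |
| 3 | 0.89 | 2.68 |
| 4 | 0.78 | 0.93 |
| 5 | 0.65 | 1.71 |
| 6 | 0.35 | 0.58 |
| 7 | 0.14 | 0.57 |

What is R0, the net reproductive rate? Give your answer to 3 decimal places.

9.006

lx·mx by age: 0, 1.649, 2.852, 2.3852, 0.7254, 1.1115, 0.203, 0.0798
R0 = Σ lx·mx = 9.0059 → 9.006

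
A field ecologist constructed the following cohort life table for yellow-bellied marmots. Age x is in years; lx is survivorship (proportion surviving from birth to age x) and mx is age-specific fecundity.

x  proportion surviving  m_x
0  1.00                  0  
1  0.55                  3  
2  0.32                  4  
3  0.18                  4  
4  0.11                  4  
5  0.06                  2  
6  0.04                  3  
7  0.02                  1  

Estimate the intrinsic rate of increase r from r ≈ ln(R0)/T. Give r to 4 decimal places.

0.6669

R0 = Σ lx·mx = 0 + 1.65 + 1.28 + 0.72 + 0.44 + 0.12 + 0.12 + 0.02 = 4.35
Σ x·lx·mx = 9.59; T = 9.59/4.35 = 2.2046…
r ≈ ln(R0)/T = ln(4.35)/2.2046… = 0.666868… → 0.6669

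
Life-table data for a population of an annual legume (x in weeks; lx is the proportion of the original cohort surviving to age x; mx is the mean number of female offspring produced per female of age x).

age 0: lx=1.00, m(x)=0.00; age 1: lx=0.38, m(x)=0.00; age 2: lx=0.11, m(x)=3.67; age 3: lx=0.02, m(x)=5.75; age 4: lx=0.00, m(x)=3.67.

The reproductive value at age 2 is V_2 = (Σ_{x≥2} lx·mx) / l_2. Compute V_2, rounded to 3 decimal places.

lx·mx for x ≥ 2: 0.4037, 0.115, 0 → sum = 0.5187
V_2 = 0.5187 / l_2 = 0.5187 / 0.11 = 4.715455… → 4.715

4.715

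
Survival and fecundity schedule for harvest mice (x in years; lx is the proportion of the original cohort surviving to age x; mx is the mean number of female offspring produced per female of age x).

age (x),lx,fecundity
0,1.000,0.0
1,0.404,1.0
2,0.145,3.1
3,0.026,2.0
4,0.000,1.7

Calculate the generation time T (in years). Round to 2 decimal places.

lx·mx: 0, 0.404, 0.4495, 0.052, 0 → R0 = 0.9055
x·lx·mx: 0, 0.404, 0.899, 0.156, 0 → Σ = 1.459
T = 1.459 / 0.9055 = 1.611264… → 1.61

1.61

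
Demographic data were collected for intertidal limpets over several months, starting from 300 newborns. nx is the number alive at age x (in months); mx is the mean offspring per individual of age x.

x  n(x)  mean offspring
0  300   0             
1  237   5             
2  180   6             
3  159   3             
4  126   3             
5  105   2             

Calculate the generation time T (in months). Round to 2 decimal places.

2.20

lx = nx/n0 = nx/300: 1, 0.79, 0.6, 0.53, 0.42, 0.35
lx·mx: 0, 3.95, 3.6, 1.59, 1.26, 0.7 → R0 = 11.1
x·lx·mx: 0, 3.95, 7.2, 4.77, 5.04, 3.5 → Σ = 24.46
T = 24.46 / 11.1 = 2.203604… → 2.20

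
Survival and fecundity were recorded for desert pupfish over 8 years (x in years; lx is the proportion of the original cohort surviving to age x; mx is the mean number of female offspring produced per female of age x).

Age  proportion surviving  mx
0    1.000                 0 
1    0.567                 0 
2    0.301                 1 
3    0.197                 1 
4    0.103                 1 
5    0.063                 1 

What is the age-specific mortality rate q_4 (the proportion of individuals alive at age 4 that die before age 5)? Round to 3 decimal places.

q_4 = (l_4 − l_5) / l_4 = (0.103 − 0.063) / 0.103
     = 0.04 / 0.103 = 0.38835… → 0.388

0.388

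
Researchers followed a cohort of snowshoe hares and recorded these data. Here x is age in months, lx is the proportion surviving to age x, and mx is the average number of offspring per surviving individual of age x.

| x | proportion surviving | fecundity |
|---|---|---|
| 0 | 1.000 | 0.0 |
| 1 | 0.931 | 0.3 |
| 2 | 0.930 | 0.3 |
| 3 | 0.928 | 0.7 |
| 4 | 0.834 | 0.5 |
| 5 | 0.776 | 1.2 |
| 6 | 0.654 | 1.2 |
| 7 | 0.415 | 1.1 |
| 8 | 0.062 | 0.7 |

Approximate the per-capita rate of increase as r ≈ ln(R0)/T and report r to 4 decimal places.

0.2977

R0 = Σ lx·mx = 0 + 0.2793 + 0.279 + 0.6496 + 0.417 + 0.9312 + 0.7848 + 0.4565 + 0.0434 = 3.8408
Σ x·lx·mx = 17.3616; T = 17.3616/3.8408 = 4.52031…
r ≈ ln(R0)/T = ln(3.8408)/4.52031… = 0.297697… → 0.2977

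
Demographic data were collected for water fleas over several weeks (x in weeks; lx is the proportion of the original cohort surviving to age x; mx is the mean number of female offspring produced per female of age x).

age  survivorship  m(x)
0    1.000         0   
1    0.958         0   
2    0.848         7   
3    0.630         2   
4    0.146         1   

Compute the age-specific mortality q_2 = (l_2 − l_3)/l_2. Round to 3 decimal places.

0.257

q_2 = (l_2 − l_3) / l_2 = (0.848 − 0.63) / 0.848
     = 0.218 / 0.848 = 0.257075… → 0.257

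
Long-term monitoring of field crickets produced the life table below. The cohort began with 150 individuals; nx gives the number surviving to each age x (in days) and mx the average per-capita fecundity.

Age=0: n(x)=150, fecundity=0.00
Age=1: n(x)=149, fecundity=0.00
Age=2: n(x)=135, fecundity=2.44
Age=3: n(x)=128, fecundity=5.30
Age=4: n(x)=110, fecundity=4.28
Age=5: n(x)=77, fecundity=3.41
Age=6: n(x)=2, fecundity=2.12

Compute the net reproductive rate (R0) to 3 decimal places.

11.636

lx = nx/n0 = nx/150: 1, 0.99333…, 0.9, 0.85333…, 0.73333…, 0.51333…, 0.01333…
lx·mx by age: 0, 0, 2.196, 4.522667…, 3.138667…, 1.750467…, 0.028267…
R0 = Σ lx·mx = 11.636067… → 11.636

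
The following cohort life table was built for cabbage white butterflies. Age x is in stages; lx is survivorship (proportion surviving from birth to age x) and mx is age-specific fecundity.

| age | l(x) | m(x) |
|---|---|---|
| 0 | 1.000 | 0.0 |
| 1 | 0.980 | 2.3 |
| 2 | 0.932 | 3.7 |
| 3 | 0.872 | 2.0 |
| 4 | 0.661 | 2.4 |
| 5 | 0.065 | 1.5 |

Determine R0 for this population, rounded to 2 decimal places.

9.13

lx·mx by age: 0, 2.254, 3.4484, 1.744, 1.5864, 0.0975
R0 = Σ lx·mx = 9.1303 → 9.13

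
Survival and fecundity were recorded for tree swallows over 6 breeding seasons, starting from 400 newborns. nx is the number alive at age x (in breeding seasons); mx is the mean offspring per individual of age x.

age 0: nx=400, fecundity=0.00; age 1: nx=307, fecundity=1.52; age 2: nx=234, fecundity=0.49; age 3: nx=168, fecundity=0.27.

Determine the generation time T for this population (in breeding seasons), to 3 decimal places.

lx = nx/n0 = nx/400: 1, 0.7675, 0.585, 0.42
lx·mx: 0, 1.1666, 0.28665, 0.1134 → R0 = 1.56665
x·lx·mx: 0, 1.1666, 0.5733, 0.3402 → Σ = 2.0801
T = 2.0801 / 1.56665 = 1.327738… → 1.328

1.328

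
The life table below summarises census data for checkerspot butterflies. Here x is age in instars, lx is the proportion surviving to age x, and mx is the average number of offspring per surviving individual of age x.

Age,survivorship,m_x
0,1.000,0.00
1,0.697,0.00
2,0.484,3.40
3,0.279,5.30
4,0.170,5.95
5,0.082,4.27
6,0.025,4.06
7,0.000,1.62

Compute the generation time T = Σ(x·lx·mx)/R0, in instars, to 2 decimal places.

lx·mx: 0, 0, 1.6456, 1.4787, 1.0115, 0.35014, 0.1015, 0 → R0 = 4.58744
x·lx·mx: 0, 0, 3.2912, 4.4361, 4.046, 1.7507, 0.609, 0 → Σ = 14.133
T = 14.133 / 4.58744 = 3.080803… → 3.08

3.08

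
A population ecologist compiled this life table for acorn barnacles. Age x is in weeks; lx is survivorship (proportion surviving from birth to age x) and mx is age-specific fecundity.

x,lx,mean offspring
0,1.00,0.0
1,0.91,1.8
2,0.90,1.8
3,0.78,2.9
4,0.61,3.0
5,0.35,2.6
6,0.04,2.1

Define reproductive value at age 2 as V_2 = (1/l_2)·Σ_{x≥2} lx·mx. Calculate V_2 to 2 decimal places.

7.45

lx·mx for x ≥ 2: 1.62, 2.262, 1.83, 0.91, 0.084 → sum = 6.706
V_2 = 6.706 / l_2 = 6.706 / 0.9 = 7.451111… → 7.45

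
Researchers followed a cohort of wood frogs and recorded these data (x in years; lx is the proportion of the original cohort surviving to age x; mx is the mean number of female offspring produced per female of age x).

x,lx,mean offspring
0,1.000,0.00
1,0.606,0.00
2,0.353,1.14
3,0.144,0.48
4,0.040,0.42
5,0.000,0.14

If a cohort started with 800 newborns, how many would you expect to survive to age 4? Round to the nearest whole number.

Expected survivors = N0 · l_4 = 800 × 0.040 = 32 → 32

32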